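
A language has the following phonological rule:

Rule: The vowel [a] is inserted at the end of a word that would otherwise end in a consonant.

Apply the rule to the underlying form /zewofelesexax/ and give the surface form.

the form ends in the consonant /x/, so [a] is inserted word-finally.
Surface form: [zewofelesexaxa].

zewofelesexaxa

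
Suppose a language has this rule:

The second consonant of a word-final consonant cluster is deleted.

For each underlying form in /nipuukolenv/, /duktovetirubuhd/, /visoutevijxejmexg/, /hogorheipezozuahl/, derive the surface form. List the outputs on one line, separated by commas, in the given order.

nipuukolen, duktovetirubuh, visoutevijxejmex, hogorheipezozuah

/nipuukolenv/: /v/ is the second consonant of a word-final cluster /nv/, so it deletes. → [nipuukolen].
/duktovetirubuhd/: /d/ is the second consonant of a word-final cluster /hd/, so it deletes. → [duktovetirubuh].
/visoutevijxejmexg/: /g/ is the second consonant of a word-final cluster /xg/, so it deletes. → [visoutevijxejmex].
/hogorheipezozuahl/: /l/ is the second consonant of a word-final cluster /hl/, so it deletes. → [hogorheipezozuah].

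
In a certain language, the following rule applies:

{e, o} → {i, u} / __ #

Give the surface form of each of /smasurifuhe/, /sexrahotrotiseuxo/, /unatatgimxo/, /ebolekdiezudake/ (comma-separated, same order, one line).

/smasurifuhe/: /e/ is a mid vowel in word-final position, so it raises to [i]. → [smasurifuhi].
/sexrahotrotiseuxo/: /o/ is a mid vowel in word-final position, so it raises to [u]. → [sexrahotrotiseuxu].
/unatatgimxo/: /o/ is a mid vowel in word-final position, so it raises to [u]. → [unatatgimxu].
/ebolekdiezudake/: /e/ is a mid vowel in word-final position, so it raises to [i]. → [ebolekdiezudaki].

smasurifuhi, sexrahotrotiseuxu, unatatgimxu, ebolekdiezudaki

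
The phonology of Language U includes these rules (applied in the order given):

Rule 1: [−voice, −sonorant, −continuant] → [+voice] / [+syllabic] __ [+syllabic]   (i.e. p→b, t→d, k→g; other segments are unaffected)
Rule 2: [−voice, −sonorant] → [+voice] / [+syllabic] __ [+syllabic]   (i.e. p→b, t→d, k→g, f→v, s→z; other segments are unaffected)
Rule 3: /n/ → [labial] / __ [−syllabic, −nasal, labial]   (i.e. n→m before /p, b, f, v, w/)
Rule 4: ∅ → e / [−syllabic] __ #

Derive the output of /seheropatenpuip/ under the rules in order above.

seherobadempuipe

Rule 1 (intervocalic voicing): /p/ is a voiceless stop between vowels /o/ and /a/, so it voices to [b]. /t/ is a voiceless stop between vowels /a/ and /e/, so it voices to [d]. /seheropatenpuip/ → seherobadenpuip.
Rule 2 (intervocalic voicing): no segment meets the environment; /seherobadenpuip/ is unchanged.
Rule 3 (nasal place assimilation): /n/ precedes the labial consonant /p/, so it assimilates in place to [m]. /seherobadenpuip/ → seherobadempuip.
Rule 4 (final e-epenthesis): the form ends in the consonant /p/, so [e] is inserted word-finally. /seherobadempuip/ → seherobadempuipe.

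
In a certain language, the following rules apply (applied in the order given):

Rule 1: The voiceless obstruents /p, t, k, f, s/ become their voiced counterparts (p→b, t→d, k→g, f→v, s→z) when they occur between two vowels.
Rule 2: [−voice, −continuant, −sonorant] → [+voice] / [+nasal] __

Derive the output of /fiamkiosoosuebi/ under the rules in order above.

fiamgiozoozuebi

Rule 1 (intervocalic voicing): /s/ is a voiceless obstruent between vowels /o/ and /o/, so it voices to [z]. /s/ is a voiceless obstruent between vowels /o/ and /u/, so it voices to [z]. /fiamkiosoosuebi/ → fiamkiozoozuebi.
Rule 2 (post-nasal voicing): /k/ is a voiceless stop immediately after the nasal /m/, so it voices to [g]. /fiamkiozoozuebi/ → fiamgiozoozuebi.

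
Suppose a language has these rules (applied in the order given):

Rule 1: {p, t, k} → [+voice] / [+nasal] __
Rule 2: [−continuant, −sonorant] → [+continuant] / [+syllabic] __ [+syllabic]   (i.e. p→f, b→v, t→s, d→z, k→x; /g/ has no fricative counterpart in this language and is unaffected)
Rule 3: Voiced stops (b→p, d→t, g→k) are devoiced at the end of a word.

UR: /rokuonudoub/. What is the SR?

roxuonuzoup

Rule 1 (post-nasal voicing): no segment meets the environment; /rokuonudoub/ is unchanged.
Rule 2 (intervocalic spirantization): /k/ is a stop between vowels /o/ and /u/, so it spirantizes to the fricative [x]. /d/ is a stop between vowels /u/ and /o/, so it spirantizes to the fricative [z]. /rokuonudoub/ → roxuonuzoub.
Rule 3 (final devoicing): /b/ is a voiced stop in word-final position, so it devoices to [p]. /roxuonuzoub/ → roxuonuzoup.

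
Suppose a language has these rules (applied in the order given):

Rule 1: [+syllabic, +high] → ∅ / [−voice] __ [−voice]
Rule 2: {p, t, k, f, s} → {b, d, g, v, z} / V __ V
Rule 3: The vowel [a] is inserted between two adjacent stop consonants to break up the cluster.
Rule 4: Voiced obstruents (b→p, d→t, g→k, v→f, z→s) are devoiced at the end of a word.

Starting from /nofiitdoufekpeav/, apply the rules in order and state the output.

Rule 1 (high vowel syncope): no segment meets the environment; /nofiitdoufekpeav/ is unchanged.
Rule 2 (intervocalic voicing): /f/ is a voiceless obstruent between vowels /o/ and /i/, so it voices to [v]. /f/ is a voiceless obstruent between vowels /u/ and /e/, so it voices to [v]. /nofiitdoufekpeav/ → noviitdouvekpeav.
Rule 3 (stop-cluster a-epenthesis): /t/ and /d/ form a stop–stop cluster, so [a] is inserted between them. /k/ and /p/ form a stop–stop cluster, so [a] is inserted between them. /noviitdouvekpeav/ → noviitadouvekapeav.
Rule 4 (final devoicing): /v/ is a voiced obstruent in word-final position, so it devoices to [f]. /noviitadouvekapeav/ → noviitadouvekapeaf.

noviitadouvekapeaf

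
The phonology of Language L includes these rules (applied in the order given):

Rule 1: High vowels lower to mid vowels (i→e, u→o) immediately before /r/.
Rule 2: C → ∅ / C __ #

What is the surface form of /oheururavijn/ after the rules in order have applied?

Rule 1 (pre-rhotic lowering): /u/ is a high vowel immediately before /r/, so it lowers to [o]. /u/ is a high vowel immediately before /r/, so it lowers to [o]. /oheururavijn/ → oheororavijn.
Rule 2 (final cluster simplification): /n/ is the second consonant of a word-final cluster /jn/, so it deletes. /oheororavijn/ → oheororavij.

oheororavij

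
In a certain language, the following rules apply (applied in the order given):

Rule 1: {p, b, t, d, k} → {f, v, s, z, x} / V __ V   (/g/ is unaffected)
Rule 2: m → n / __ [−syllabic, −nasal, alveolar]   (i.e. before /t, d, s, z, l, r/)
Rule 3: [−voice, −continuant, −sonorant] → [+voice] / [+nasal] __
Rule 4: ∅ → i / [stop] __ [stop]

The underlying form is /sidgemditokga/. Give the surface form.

Rule 1 (intervocalic spirantization): /t/ is a stop between vowels /i/ and /o/, so it spirantizes to the fricative [s]. /sidgemditokga/ → sidgemdisokga.
Rule 2 (nasal place assimilation): /m/ precedes the alveolar consonant /d/, so it assimilates in place to [n]. /sidgemdisokga/ → sidgendisokga.
Rule 3 (post-nasal voicing): no segment meets the environment; /sidgendisokga/ is unchanged.
Rule 4 (stop-cluster i-epenthesis): /d/ and /g/ form a stop–stop cluster, so [i] is inserted between them. /k/ and /g/ form a stop–stop cluster, so [i] is inserted between them. /sidgendisokga/ → sidigendisokiga.

sidigendisokiga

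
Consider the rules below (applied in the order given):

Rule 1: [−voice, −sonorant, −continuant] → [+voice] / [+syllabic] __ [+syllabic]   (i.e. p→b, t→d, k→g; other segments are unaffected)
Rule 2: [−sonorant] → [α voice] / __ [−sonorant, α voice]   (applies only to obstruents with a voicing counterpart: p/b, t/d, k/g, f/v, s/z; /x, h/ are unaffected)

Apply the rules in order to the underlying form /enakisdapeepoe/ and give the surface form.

enagizdabeeboe

Rule 1 (intervocalic voicing): /k/ is a voiceless stop between vowels /a/ and /i/, so it voices to [g]. /p/ is a voiceless stop between vowels /a/ and /e/, so it voices to [b]. /p/ is a voiceless stop between vowels /e/ and /o/, so it voices to [b]. /enakisdapeepoe/ → enagisdabeeboe.
Rule 2 (regressive voicing assimilation): /s/ precedes the voiced obstruent /d/, so it voices to [z] by assimilation. /enagisdabeeboe/ → enagizdabeeboe.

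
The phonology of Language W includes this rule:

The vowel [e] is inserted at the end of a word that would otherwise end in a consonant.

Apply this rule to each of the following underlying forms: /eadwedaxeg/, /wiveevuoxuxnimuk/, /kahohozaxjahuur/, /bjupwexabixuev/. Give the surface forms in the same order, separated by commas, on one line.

/eadwedaxeg/: the form ends in the consonant /g/, so [e] is inserted word-finally. → [eadwedaxege].
/wiveevuoxuxnimuk/: the form ends in the consonant /k/, so [e] is inserted word-finally. → [wiveevuoxuxnimuke].
/kahohozaxjahuur/: the form ends in the consonant /r/, so [e] is inserted word-finally. → [kahohozaxjahuure].
/bjupwexabixuev/: the form ends in the consonant /v/, so [e] is inserted word-finally. → [bjupwexabixueve].

eadwedaxege, wiveevuoxuxnimuke, kahohozaxjahuure, bjupwexabixueve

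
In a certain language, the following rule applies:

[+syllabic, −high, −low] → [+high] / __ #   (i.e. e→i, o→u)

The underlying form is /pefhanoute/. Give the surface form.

/e/ is a mid vowel in word-final position, so it raises to [i].
The other instances of /e/, /o/ do not occur in the required environment and remain unchanged.
Surface form: [pefhanouti].

pefhanouti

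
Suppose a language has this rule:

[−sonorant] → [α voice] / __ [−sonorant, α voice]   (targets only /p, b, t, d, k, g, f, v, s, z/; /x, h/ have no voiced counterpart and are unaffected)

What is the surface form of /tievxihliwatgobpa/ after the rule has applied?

Scanning /tievxihliwatgobpa/: /t/ at position 1 is not in the conditioning environment; /v/ precedes the voiceless obstruent /x/, so it devoices to [f] by assimilation; /t/ precedes the voiced obstruent /g/, so it voices to [d] by assimilation; /g/ at position 13 is not in the conditioning environment; /b/ precedes the voiceless obstruent /p/, so it devoices to [p] by assimilation; /p/ at position 16 is not in the conditioning environment.
Result: [tiefxihliwadgoppa].

tiefxihliwadgoppa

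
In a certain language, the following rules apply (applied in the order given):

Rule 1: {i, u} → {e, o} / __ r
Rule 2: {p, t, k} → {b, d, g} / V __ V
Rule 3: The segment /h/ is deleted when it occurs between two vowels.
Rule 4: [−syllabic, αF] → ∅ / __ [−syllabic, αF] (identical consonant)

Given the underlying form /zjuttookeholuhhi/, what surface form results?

zjutoogeoluhi

Rule 1 (pre-rhotic lowering): no segment meets the environment; /zjuttookeholuhhi/ is unchanged.
Rule 2 (intervocalic voicing): /k/ is a voiceless stop between vowels /o/ and /e/, so it voices to [g]. /zjuttookeholuhhi/ → zjuttoogeholuhhi.
Rule 3 (intervocalic h-deletion): /h/ occurs between vowels /e/ and /o/, so it deletes. /zjuttoogeholuhhi/ → zjuttoogeoluhhi.
Rule 4 (degemination): /tt/ is a geminate; the first /t/ deletes. /hh/ is a geminate; the first /h/ deletes. /zjuttoogeoluhhi/ → zjutoogeoluhi.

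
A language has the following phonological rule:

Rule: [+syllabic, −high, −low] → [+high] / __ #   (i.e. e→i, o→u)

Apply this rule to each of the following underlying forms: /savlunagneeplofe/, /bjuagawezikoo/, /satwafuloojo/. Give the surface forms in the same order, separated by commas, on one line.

savlunagneeplofi, bjuagawezikou, satwafulooju

/savlunagneeplofe/: /e/ is a mid vowel in word-final position, so it raises to [i]. → [savlunagneeplofi].
/bjuagawezikoo/: /o/ is a mid vowel in word-final position, so it raises to [u]. → [bjuagawezikou].
/satwafuloojo/: /o/ is a mid vowel in word-final position, so it raises to [u]. → [satwafulooju].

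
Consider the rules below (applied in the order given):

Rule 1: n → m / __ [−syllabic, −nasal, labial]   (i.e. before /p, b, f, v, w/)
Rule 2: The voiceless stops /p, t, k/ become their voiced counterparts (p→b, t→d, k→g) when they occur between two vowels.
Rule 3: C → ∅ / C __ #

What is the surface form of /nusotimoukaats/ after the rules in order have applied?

Rule 1 (nasal place assimilation): no segment meets the environment; /nusotimoukaats/ is unchanged.
Rule 2 (intervocalic voicing): /t/ is a voiceless stop between vowels /o/ and /i/, so it voices to [d]. /k/ is a voiceless stop between vowels /u/ and /a/, so it voices to [g]. /nusotimoukaats/ → nusodimougaats.
Rule 3 (final cluster simplification): /s/ is the second consonant of a word-final cluster /ts/, so it deletes. /nusodimougaats/ → nusodimougaat.

nusodimougaat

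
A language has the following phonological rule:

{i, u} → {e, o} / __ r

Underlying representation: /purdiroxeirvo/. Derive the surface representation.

porderoxeervo

/u/ is a high vowel immediately before /r/, so it lowers to [o].
/i/ is a high vowel immediately before /r/, so it lowers to [e].
/i/ is a high vowel immediately before /r/, so it lowers to [e].
Surface form: [porderoxeervo].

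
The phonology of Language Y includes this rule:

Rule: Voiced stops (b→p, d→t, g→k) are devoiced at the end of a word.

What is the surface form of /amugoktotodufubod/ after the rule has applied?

amugoktotodufubot

/d/ is a voiced stop in word-final position, so it devoices to [t].
The other instances of /g/, /d/, /b/ do not occur in the required environment and remain unchanged.
Surface form: [amugoktotodufubot].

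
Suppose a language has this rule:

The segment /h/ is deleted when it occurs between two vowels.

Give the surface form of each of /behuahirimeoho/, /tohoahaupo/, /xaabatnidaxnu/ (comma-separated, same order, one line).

/behuahirimeoho/: /h/ occurs between vowels /e/ and /u/, so it deletes. /h/ occurs between vowels /a/ and /i/, so it deletes. /h/ occurs between vowels /o/ and /o/, so it deletes. → [beuairimeoo].
/tohoahaupo/: /h/ occurs between vowels /o/ and /o/, so it deletes. /h/ occurs between vowels /a/ and /a/, so it deletes. → [tooaaupo].
/xaabatnidaxnu/: the rule's environment is not met; surfaces unchanged as [xaabatnidaxnu].

beuairimeoo, tooaaupo, xaabatnidaxnu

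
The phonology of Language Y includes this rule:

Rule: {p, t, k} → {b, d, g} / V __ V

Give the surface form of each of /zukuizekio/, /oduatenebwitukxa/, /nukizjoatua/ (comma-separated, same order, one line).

/zukuizekio/: /k/ is a voiceless stop between vowels /u/ and /u/, so it voices to [g]. /k/ is a voiceless stop between vowels /e/ and /i/, so it voices to [g]. → [zuguizegio].
/oduatenebwitukxa/: /t/ is a voiceless stop between vowels /a/ and /e/, so it voices to [d]. /t/ is a voiceless stop between vowels /i/ and /u/, so it voices to [d]. → [oduadenebwidukxa].
/nukizjoatua/: /k/ is a voiceless stop between vowels /u/ and /i/, so it voices to [g]. /t/ is a voiceless stop between vowels /a/ and /u/, so it voices to [d]. → [nugizjoadua].

zuguizegio, oduadenebwidukxa, nugizjoadua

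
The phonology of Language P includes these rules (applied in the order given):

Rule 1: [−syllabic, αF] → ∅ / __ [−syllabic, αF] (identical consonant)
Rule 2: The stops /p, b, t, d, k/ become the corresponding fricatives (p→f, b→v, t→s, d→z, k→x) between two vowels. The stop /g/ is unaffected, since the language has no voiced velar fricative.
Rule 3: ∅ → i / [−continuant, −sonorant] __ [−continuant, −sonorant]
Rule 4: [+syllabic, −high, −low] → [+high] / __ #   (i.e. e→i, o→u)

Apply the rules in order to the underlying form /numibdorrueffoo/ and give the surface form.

numibidoruefou

Rule 1 (degemination): /rr/ is a geminate; the first /r/ deletes. /ff/ is a geminate; the first /f/ deletes. /numibdorrueffoo/ → numibdoruefoo.
Rule 2 (intervocalic spirantization): no segment meets the environment; /numibdoruefoo/ is unchanged.
Rule 3 (stop-cluster i-epenthesis): /b/ and /d/ form a stop–stop cluster, so [i] is inserted between them. /numibdoruefoo/ → numibidoruefoo.
Rule 4 (final vowel raising): /o/ is a mid vowel in word-final position, so it raises to [u]. /numibidoruefoo/ → numibidoruefou.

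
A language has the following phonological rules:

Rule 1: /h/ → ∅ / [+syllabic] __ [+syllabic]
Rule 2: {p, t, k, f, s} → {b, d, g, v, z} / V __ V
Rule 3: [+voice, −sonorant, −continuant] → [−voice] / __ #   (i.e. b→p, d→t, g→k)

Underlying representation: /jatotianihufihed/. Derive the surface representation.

Rule 1 (intervocalic h-deletion): /h/ occurs between vowels /i/ and /u/, so it deletes. /h/ occurs between vowels /i/ and /e/, so it deletes. /jatotianihufihed/ → jatotianiufied.
Rule 2 (intervocalic voicing): /t/ is a voiceless obstruent between vowels /a/ and /o/, so it voices to [d]. /t/ is a voiceless obstruent between vowels /o/ and /i/, so it voices to [d]. /f/ is a voiceless obstruent between vowels /u/ and /i/, so it voices to [v]. /jatotianiufied/ → jadodianiuvied.
Rule 3 (final devoicing): /d/ is a voiced stop in word-final position, so it devoices to [t]. /jadodianiuvied/ → jadodianiuviet.

jadodianiuviet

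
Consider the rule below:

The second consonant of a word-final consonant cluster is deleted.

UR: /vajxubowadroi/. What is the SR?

No segment of /vajxubowadroi/ meets the structural description of the rule, so the form surfaces unchanged.

vajxubowadroi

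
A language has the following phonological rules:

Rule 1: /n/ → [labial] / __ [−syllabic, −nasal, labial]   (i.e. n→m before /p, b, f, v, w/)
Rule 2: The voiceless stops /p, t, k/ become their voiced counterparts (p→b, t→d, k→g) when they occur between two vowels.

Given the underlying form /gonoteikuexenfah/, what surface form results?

Rule 1 (nasal place assimilation): /n/ precedes the labial consonant /f/, so it assimilates in place to [m]. /gonoteikuexenfah/ → gonoteikuexemfah.
Rule 2 (intervocalic voicing): /t/ is a voiceless stop between vowels /o/ and /e/, so it voices to [d]. /k/ is a voiceless stop between vowels /i/ and /u/, so it voices to [g]. /gonoteikuexemfah/ → gonodeiguexemfah.

gonodeiguexemfah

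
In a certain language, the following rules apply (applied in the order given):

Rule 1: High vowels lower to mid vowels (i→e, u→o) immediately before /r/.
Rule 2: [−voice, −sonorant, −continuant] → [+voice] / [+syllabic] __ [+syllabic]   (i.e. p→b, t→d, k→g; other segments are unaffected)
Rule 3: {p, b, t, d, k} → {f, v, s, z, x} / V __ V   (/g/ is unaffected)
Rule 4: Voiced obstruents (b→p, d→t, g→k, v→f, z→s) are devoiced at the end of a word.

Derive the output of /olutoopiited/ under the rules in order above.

Rule 1 (pre-rhotic lowering): no segment meets the environment; /olutoopiited/ is unchanged.
Rule 2 (intervocalic voicing): /t/ is a voiceless stop between vowels /u/ and /o/, so it voices to [d]. /p/ is a voiceless stop between vowels /o/ and /i/, so it voices to [b]. /t/ is a voiceless stop between vowels /i/ and /e/, so it voices to [d]. /olutoopiited/ → oludoobiided.
Rule 3 (intervocalic spirantization): /d/ is a stop between vowels /u/ and /o/, so it spirantizes to the fricative [z]. /b/ is a stop between vowels /o/ and /i/, so it spirantizes to the fricative [v]. /d/ is a stop between vowels /i/ and /e/, so it spirantizes to the fricative [z]. /oludoobiided/ → oluzooviized.
Rule 4 (final devoicing): /d/ is a voiced obstruent in word-final position, so it devoices to [t]. /oluzooviized/ → oluzooviizet.

oluzooviizet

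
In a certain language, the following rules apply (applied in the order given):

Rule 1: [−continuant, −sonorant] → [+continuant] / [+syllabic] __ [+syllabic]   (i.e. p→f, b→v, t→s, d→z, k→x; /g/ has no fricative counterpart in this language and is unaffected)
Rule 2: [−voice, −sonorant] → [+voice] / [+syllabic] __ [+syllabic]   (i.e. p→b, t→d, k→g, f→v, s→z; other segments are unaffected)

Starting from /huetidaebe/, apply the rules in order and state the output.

Rule 1 (intervocalic spirantization): /t/ is a stop between vowels /e/ and /i/, so it spirantizes to the fricative [s]. /d/ is a stop between vowels /i/ and /a/, so it spirantizes to the fricative [z]. /b/ is a stop between vowels /e/ and /e/, so it spirantizes to the fricative [v]. /huetidaebe/ → huesizaeve.
Rule 2 (intervocalic voicing): /s/ is a voiceless obstruent between vowels /e/ and /i/, so it voices to [z]. /huesizaeve/ → huezizaeve.

huezizaeve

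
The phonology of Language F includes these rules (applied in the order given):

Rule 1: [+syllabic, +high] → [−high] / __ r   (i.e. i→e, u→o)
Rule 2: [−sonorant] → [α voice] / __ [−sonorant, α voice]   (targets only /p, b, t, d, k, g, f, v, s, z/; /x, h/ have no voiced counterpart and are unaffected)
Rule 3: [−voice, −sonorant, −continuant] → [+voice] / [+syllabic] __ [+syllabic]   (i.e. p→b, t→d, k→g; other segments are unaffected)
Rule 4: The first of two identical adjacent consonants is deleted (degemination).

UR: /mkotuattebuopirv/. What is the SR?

mkoduatebuoberv

Rule 1 (pre-rhotic lowering): /i/ is a high vowel immediately before /r/, so it lowers to [e]. /mkotuattebuopirv/ → mkotuattebuoperv.
Rule 2 (regressive voicing assimilation): no segment meets the environment; /mkotuattebuoperv/ is unchanged.
Rule 3 (intervocalic voicing): /t/ is a voiceless stop between vowels /o/ and /u/, so it voices to [d]. /p/ is a voiceless stop between vowels /o/ and /e/, so it voices to [b]. /mkotuattebuoperv/ → mkoduattebuoberv.
Rule 4 (degemination): /tt/ is a geminate; the first /t/ deletes. /mkoduattebuoberv/ → mkoduatebuoberv.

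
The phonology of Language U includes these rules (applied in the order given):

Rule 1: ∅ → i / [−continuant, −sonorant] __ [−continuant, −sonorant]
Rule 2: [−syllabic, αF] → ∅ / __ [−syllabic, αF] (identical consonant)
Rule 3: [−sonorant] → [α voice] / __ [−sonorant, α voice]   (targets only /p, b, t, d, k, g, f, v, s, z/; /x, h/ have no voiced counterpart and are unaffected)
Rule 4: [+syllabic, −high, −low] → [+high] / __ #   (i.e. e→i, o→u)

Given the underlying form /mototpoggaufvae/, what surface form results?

Rule 1 (stop-cluster i-epenthesis): /t/ and /p/ form a stop–stop cluster, so [i] is inserted between them. /g/ and /g/ form a stop–stop cluster, so [i] is inserted between them. /mototpoggaufvae/ → mototipogigaufvae.
Rule 2 (degemination): no segment meets the environment; /mototipogigaufvae/ is unchanged.
Rule 3 (regressive voicing assimilation): /f/ precedes the voiced obstruent /v/, so it voices to [v] by assimilation. /mototipogigaufvae/ → mototipogigauvvae.
Rule 4 (final vowel raising): /e/ is a mid vowel in word-final position, so it raises to [i]. /mototipogigauvvae/ → mototipogigauvvai.

mototipogigauvvai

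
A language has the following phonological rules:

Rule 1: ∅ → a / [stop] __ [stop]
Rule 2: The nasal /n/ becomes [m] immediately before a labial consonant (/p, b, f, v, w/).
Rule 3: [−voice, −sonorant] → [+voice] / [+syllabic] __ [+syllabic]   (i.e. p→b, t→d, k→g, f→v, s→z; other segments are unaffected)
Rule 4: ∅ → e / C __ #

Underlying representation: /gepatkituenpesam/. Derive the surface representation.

gebadagiduempezame

Rule 1 (stop-cluster a-epenthesis): /t/ and /k/ form a stop–stop cluster, so [a] is inserted between them. /gepatkituenpesam/ → gepatakituenpesam.
Rule 2 (nasal place assimilation): /n/ precedes the labial consonant /p/, so it assimilates in place to [m]. /gepatakituenpesam/ → gepatakituempesam.
Rule 3 (intervocalic voicing): /p/ is a voiceless obstruent between vowels /e/ and /a/, so it voices to [b]. /t/ is a voiceless obstruent between vowels /a/ and /a/, so it voices to [d]. /k/ is a voiceless obstruent between vowels /a/ and /i/, so it voices to [g]. /t/ is a voiceless obstruent between vowels /i/ and /u/, so it voices to [d]. /s/ is a voiceless obstruent between vowels /e/ and /a/, so it voices to [z]. /gepatakituempesam/ → gebadagiduempezam.
Rule 4 (final e-epenthesis): the form ends in the consonant /m/, so [e] is inserted word-finally. /gebadagiduempezam/ → gebadagiduempezame.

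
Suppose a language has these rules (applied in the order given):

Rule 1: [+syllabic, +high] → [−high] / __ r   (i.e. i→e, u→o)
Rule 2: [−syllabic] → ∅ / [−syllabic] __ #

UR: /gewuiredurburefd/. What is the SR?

Rule 1 (pre-rhotic lowering): /i/ is a high vowel immediately before /r/, so it lowers to [e]. /u/ is a high vowel immediately before /r/, so it lowers to [o]. /u/ is a high vowel immediately before /r/, so it lowers to [o]. /gewuiredurburefd/ → gewueredorborefd.
Rule 2 (final cluster simplification): /d/ is the second consonant of a word-final cluster /fd/, so it deletes. /gewueredorborefd/ → gewueredorboref.

gewueredorboref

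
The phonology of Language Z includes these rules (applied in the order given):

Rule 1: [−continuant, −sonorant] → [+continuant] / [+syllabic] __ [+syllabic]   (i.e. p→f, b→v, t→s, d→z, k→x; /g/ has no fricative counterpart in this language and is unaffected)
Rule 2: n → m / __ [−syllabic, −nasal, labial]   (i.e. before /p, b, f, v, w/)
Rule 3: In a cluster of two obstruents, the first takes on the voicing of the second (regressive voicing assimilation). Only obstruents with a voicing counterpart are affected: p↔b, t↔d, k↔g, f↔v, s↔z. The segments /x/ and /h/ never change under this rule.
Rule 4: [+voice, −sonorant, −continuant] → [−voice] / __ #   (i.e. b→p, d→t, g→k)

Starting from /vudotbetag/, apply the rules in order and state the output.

Rule 1 (intervocalic spirantization): /d/ is a stop between vowels /u/ and /o/, so it spirantizes to the fricative [z]. /t/ is a stop between vowels /e/ and /a/, so it spirantizes to the fricative [s]. /vudotbetag/ → vuzotbesag.
Rule 2 (nasal place assimilation): no segment meets the environment; /vuzotbesag/ is unchanged.
Rule 3 (regressive voicing assimilation): /t/ precedes the voiced obstruent /b/, so it voices to [d] by assimilation. /vuzotbesag/ → vuzodbesag.
Rule 4 (final devoicing): /g/ is a voiced stop in word-final position, so it devoices to [k]. /vuzodbesag/ → vuzodbesak.

vuzodbesak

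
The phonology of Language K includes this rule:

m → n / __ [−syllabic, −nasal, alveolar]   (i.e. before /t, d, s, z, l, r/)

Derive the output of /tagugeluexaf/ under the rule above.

tagugeluexaf

No segment of /tagugeluexaf/ meets the structural description of the rule, so the form surfaces unchanged.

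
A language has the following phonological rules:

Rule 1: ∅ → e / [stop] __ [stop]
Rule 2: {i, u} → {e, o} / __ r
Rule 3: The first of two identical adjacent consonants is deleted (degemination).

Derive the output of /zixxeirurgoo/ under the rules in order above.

zixeerorgoo

Rule 1 (stop-cluster e-epenthesis): no segment meets the environment; /zixxeirurgoo/ is unchanged.
Rule 2 (pre-rhotic lowering): /i/ is a high vowel immediately before /r/, so it lowers to [e]. /u/ is a high vowel immediately before /r/, so it lowers to [o]. /zixxeirurgoo/ → zixxeerorgoo.
Rule 3 (degemination): /xx/ is a geminate; the first /x/ deletes. /zixxeerorgoo/ → zixeerorgoo.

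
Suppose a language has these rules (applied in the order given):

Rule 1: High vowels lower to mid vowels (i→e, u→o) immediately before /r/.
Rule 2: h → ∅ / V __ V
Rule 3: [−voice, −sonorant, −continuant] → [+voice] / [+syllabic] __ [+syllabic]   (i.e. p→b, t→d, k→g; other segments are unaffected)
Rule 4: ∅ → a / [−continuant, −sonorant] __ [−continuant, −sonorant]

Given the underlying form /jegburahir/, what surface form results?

jegaboraer

Rule 1 (pre-rhotic lowering): /u/ is a high vowel immediately before /r/, so it lowers to [o]. /i/ is a high vowel immediately before /r/, so it lowers to [e]. /jegburahir/ → jegboraher.
Rule 2 (intervocalic h-deletion): /h/ occurs between vowels /a/ and /e/, so it deletes. /jegboraher/ → jegboraer.
Rule 3 (intervocalic voicing): no segment meets the environment; /jegboraer/ is unchanged.
Rule 4 (stop-cluster a-epenthesis): /g/ and /b/ form a stop–stop cluster, so [a] is inserted between them. /jegboraer/ → jegaboraer.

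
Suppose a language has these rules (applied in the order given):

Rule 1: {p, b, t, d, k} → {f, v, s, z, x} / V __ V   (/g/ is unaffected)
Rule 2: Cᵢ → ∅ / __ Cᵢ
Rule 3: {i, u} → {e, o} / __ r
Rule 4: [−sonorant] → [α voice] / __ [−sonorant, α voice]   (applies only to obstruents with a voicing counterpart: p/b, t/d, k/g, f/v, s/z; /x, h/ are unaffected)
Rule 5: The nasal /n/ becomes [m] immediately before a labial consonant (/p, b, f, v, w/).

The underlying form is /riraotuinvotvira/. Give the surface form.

reraosuimvodvera

Rule 1 (intervocalic spirantization): /t/ is a stop between vowels /o/ and /u/, so it spirantizes to the fricative [s]. /riraotuinvotvira/ → riraosuinvotvira.
Rule 2 (degemination): no segment meets the environment; /riraosuinvotvira/ is unchanged.
Rule 3 (pre-rhotic lowering): /i/ is a high vowel immediately before /r/, so it lowers to [e]. /i/ is a high vowel immediately before /r/, so it lowers to [e]. /riraosuinvotvira/ → reraosuinvotvera.
Rule 4 (regressive voicing assimilation): /t/ precedes the voiced obstruent /v/, so it voices to [d] by assimilation. /reraosuinvotvera/ → reraosuinvodvera.
Rule 5 (nasal place assimilation): /n/ precedes the labial consonant /v/, so it assimilates in place to [m]. /reraosuinvodvera/ → reraosuimvodvera.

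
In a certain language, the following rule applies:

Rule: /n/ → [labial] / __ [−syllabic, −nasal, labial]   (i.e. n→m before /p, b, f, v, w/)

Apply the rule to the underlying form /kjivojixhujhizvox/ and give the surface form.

No segment of /kjivojixhujhizvox/ meets the structural description of the rule, so the form surfaces unchanged.

kjivojixhujhizvox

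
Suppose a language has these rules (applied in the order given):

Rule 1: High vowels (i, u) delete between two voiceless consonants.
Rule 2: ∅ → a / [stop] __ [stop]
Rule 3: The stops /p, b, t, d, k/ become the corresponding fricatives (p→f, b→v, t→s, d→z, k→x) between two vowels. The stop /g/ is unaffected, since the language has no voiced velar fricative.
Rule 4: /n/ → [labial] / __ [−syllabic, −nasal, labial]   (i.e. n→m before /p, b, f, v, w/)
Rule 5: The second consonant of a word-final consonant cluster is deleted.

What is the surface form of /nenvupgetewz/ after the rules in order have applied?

Rule 1 (high vowel syncope): no segment meets the environment; /nenvupgetewz/ is unchanged.
Rule 2 (stop-cluster a-epenthesis): /p/ and /g/ form a stop–stop cluster, so [a] is inserted between them. /nenvupgetewz/ → nenvupagetewz.
Rule 3 (intervocalic spirantization): /p/ is a stop between vowels /u/ and /a/, so it spirantizes to the fricative [f]. /t/ is a stop between vowels /e/ and /e/, so it spirantizes to the fricative [s]. /nenvupagetewz/ → nenvufagesewz.
Rule 4 (nasal place assimilation): /n/ precedes the labial consonant /v/, so it assimilates in place to [m]. /nenvufagesewz/ → nemvufagesewz.
Rule 5 (final cluster simplification): /z/ is the second consonant of a word-final cluster /wz/, so it deletes. /nemvufagesewz/ → nemvufagesew.

nemvufagesew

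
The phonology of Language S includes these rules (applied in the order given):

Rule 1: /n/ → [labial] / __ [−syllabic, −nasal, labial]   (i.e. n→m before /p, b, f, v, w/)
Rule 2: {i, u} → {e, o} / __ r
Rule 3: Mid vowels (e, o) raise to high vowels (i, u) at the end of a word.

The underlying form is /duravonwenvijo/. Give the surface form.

Rule 1 (nasal place assimilation): /n/ precedes the labial consonant /w/, so it assimilates in place to [m]. /n/ precedes the labial consonant /v/, so it assimilates in place to [m]. /duravonwenvijo/ → duravomwemvijo.
Rule 2 (pre-rhotic lowering): /u/ is a high vowel immediately before /r/, so it lowers to [o]. /duravomwemvijo/ → doravomwemvijo.
Rule 3 (final vowel raising): /o/ is a mid vowel in word-final position, so it raises to [u]. /doravomwemvijo/ → doravomwemviju.

doravomwemviju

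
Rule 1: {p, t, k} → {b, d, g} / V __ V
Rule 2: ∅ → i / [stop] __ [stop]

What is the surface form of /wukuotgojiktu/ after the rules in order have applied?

Rule 1 (intervocalic voicing): /k/ is a voiceless stop between vowels /u/ and /u/, so it voices to [g]. /wukuotgojiktu/ → wuguotgojiktu.
Rule 2 (stop-cluster i-epenthesis): /t/ and /g/ form a stop–stop cluster, so [i] is inserted between them. /k/ and /t/ form a stop–stop cluster, so [i] is inserted between them. /wuguotgojiktu/ → wuguotigojikitu.

wuguotigojikitu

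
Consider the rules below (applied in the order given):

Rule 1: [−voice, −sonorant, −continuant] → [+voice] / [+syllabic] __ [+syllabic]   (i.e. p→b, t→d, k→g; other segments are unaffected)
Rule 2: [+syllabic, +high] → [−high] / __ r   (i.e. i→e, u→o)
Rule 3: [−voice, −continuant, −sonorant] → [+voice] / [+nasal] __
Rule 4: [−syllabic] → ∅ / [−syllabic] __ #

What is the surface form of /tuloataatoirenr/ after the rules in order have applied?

Rule 1 (intervocalic voicing): /t/ is a voiceless stop between vowels /a/ and /a/, so it voices to [d]. /t/ is a voiceless stop between vowels /a/ and /o/, so it voices to [d]. /tuloataatoirenr/ → tuloadaadoirenr.
Rule 2 (pre-rhotic lowering): /i/ is a high vowel immediately before /r/, so it lowers to [e]. /tuloadaadoirenr/ → tuloadaadoerenr.
Rule 3 (post-nasal voicing): no segment meets the environment; /tuloadaadoerenr/ is unchanged.
Rule 4 (final cluster simplification): /r/ is the second consonant of a word-final cluster /nr/, so it deletes. /tuloadaadoerenr/ → tuloadaadoeren.

tuloadaadoeren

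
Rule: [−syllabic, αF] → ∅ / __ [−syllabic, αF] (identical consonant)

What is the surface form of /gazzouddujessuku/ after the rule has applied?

gazoudujesuku

/zz/ is a geminate; the first /z/ deletes.
/dd/ is a geminate; the first /d/ deletes.
/ss/ is a geminate; the first /s/ deletes.
Surface form: [gazoudujesuku].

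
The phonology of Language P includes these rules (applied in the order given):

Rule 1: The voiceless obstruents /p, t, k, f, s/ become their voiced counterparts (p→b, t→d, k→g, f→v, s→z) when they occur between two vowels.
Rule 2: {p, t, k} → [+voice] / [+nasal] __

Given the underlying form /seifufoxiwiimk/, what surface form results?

Rule 1 (intervocalic voicing): /f/ is a voiceless obstruent between vowels /i/ and /u/, so it voices to [v]. /f/ is a voiceless obstruent between vowels /u/ and /o/, so it voices to [v]. /seifufoxiwiimk/ → seivuvoxiwiimk.
Rule 2 (post-nasal voicing): /k/ is a voiceless stop immediately after the nasal /m/, so it voices to [g]. /seivuvoxiwiimk/ → seivuvoxiwiimg.

seivuvoxiwiimg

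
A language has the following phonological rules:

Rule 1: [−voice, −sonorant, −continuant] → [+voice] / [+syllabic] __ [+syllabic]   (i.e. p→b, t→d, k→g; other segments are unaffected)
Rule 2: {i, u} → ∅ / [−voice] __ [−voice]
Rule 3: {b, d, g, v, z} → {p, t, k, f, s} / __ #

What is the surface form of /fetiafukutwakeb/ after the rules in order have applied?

Rule 1 (intervocalic voicing): /t/ is a voiceless stop between vowels /e/ and /i/, so it voices to [d]. /k/ is a voiceless stop between vowels /u/ and /u/, so it voices to [g]. /k/ is a voiceless stop between vowels /a/ and /e/, so it voices to [g]. /fetiafukutwakeb/ → fediafugutwageb.
Rule 2 (high vowel syncope): no segment meets the environment; /fediafugutwageb/ is unchanged.
Rule 3 (final devoicing): /b/ is a voiced obstruent in word-final position, so it devoices to [p]. /fediafugutwageb/ → fediafugutwagep.

fediafugutwagep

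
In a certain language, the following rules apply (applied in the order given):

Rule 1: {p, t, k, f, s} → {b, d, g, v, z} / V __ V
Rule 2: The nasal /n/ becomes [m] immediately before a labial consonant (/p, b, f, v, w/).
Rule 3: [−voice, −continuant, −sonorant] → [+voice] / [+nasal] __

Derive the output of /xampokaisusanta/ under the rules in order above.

Rule 1 (intervocalic voicing): /k/ is a voiceless obstruent between vowels /o/ and /a/, so it voices to [g]. /s/ is a voiceless obstruent between vowels /i/ and /u/, so it voices to [z]. /s/ is a voiceless obstruent between vowels /u/ and /a/, so it voices to [z]. /xampokaisusanta/ → xampogaizuzanta.
Rule 2 (nasal place assimilation): no segment meets the environment; /xampogaizuzanta/ is unchanged.
Rule 3 (post-nasal voicing): /p/ is a voiceless stop immediately after the nasal /m/, so it voices to [b]. /t/ is a voiceless stop immediately after the nasal /n/, so it voices to [d]. /xampogaizuzanta/ → xambogaizuzanda.

xambogaizuzanda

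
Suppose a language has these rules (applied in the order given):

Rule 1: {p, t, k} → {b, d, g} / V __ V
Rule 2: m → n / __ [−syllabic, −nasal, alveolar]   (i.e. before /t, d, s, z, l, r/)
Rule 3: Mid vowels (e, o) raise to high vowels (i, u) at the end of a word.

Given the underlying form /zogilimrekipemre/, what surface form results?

zogilinregibenri

Rule 1 (intervocalic voicing): /k/ is a voiceless stop between vowels /e/ and /i/, so it voices to [g]. /p/ is a voiceless stop between vowels /i/ and /e/, so it voices to [b]. /zogilimrekipemre/ → zogilimregibemre.
Rule 2 (nasal place assimilation): /m/ precedes the alveolar consonant /r/, so it assimilates in place to [n]. /m/ precedes the alveolar consonant /r/, so it assimilates in place to [n]. /zogilimregibemre/ → zogilinregibenre.
Rule 3 (final vowel raising): /e/ is a mid vowel in word-final position, so it raises to [i]. /zogilinregibenre/ → zogilinregibenri.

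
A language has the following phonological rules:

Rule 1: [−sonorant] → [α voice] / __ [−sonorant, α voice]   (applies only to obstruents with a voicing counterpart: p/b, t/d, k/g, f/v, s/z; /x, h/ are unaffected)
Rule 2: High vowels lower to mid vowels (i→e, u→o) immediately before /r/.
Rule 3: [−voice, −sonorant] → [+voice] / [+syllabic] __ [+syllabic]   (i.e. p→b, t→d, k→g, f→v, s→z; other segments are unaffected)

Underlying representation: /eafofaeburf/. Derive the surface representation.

eavovaeborf

Rule 1 (regressive voicing assimilation): no segment meets the environment; /eafofaeburf/ is unchanged.
Rule 2 (pre-rhotic lowering): /u/ is a high vowel immediately before /r/, so it lowers to [o]. /eafofaeburf/ → eafofaeborf.
Rule 3 (intervocalic voicing): /f/ is a voiceless obstruent between vowels /a/ and /o/, so it voices to [v]. /f/ is a voiceless obstruent between vowels /o/ and /a/, so it voices to [v]. /eafofaeborf/ → eavovaeborf.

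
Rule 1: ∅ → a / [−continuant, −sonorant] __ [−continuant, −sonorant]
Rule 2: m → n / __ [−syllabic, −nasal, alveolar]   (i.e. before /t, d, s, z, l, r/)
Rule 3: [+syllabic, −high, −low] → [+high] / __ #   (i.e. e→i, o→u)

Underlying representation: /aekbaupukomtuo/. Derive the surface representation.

Rule 1 (stop-cluster a-epenthesis): /k/ and /b/ form a stop–stop cluster, so [a] is inserted between them. /aekbaupukomtuo/ → aekabaupukomtuo.
Rule 2 (nasal place assimilation): /m/ precedes the alveolar consonant /t/, so it assimilates in place to [n]. /aekabaupukomtuo/ → aekabaupukontuo.
Rule 3 (final vowel raising): /o/ is a mid vowel in word-final position, so it raises to [u]. /aekabaupukontuo/ → aekabaupukontuu.

aekabaupukontuu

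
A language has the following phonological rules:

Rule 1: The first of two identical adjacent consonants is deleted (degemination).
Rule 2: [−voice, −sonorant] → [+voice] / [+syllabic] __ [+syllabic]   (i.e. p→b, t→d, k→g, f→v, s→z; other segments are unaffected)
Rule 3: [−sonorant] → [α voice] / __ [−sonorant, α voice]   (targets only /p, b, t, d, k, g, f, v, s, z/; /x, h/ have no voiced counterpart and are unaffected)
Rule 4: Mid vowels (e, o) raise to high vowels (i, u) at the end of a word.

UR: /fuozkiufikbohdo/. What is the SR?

Rule 1 (degemination): no segment meets the environment; /fuozkiufikbohdo/ is unchanged.
Rule 2 (intervocalic voicing): /f/ is a voiceless obstruent between vowels /u/ and /i/, so it voices to [v]. /fuozkiufikbohdo/ → fuozkiuvikbohdo.
Rule 3 (regressive voicing assimilation): /z/ precedes the voiceless obstruent /k/, so it devoices to [s] by assimilation. /k/ precedes the voiced obstruent /b/, so it voices to [g] by assimilation. /fuozkiuvikbohdo/ → fuoskiuvigbohdo.
Rule 4 (final vowel raising): /o/ is a mid vowel in word-final position, so it raises to [u]. /fuoskiuvigbohdo/ → fuoskiuvigbohdu.

fuoskiuvigbohdu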